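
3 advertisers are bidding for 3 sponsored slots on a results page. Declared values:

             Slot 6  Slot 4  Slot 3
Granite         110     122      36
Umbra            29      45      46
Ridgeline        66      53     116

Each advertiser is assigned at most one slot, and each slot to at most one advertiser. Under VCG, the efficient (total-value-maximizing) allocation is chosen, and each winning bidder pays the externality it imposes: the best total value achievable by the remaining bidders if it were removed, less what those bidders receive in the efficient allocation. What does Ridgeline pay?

Efficient allocation: Granite→Slot 6 ($110), Umbra→Slot 4 ($45), Ridgeline→Slot 3 ($116); total welfare W = $271.
Ridgeline receives Slot 3 at value $116, so the others get W − 116 = $155.
Without Ridgeline: best allocation of the remaining 2 bidders over all 3 slots is Granite→Slot 4 ($122), Umbra→Slot 3 ($46), total $168.
VCG payment = (others' best without Ridgeline) − (others' welfare with Ridgeline) = 168 − 155 = $13.

Ridgeline pays $13.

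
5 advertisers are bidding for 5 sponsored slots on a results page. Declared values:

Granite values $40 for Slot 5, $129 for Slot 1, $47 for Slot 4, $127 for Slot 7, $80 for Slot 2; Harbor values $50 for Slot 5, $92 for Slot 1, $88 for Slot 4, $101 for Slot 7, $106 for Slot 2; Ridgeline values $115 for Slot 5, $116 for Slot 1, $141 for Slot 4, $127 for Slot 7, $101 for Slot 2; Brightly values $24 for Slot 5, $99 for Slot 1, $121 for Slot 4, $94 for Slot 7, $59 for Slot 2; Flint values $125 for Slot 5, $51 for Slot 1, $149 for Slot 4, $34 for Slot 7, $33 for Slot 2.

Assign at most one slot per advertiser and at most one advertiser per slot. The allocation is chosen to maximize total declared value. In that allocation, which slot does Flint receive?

Flint receives Slot 5.

Optimal: Granite→Slot 1 ($129), Harbor→Slot 2 ($106), Ridgeline→Slot 7 ($127), Brightly→Slot 4 ($121), Flint→Slot 5 ($125) — total 129+106+127+121+125 = $608.
Max-entry greedy (repeatedly take the single best remaining cell) gives $535, worse by 73.
Flint's own top slot is Slot 4 ($149), but forcing Flint→Slot 4 and reassigning the rest optimally gives only $596 — worse by 12.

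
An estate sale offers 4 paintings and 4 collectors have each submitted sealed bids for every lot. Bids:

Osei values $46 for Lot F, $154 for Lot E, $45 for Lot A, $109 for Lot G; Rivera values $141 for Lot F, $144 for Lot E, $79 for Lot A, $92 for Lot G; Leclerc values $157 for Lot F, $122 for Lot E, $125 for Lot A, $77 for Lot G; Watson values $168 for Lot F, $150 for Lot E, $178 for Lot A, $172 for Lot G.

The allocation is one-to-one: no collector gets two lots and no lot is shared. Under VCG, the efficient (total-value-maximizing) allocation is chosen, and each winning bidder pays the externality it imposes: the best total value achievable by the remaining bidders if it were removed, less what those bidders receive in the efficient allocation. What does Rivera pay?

Rivera pays $38.

Efficient allocation: Osei→Lot E ($154), Rivera→Lot F ($141), Leclerc→Lot A ($125), Watson→Lot G ($172); total welfare W = $592.
Rivera receives Lot F at value $141, so the others get W − 141 = $451.
Without Rivera: best allocation of the remaining 3 bidders over all 4 lots is Osei→Lot E ($154), Leclerc→Lot F ($157), Watson→Lot A ($178), total $489.
VCG payment = (others' best without Rivera) − (others' welfare with Rivera) = 489 − 451 = $38.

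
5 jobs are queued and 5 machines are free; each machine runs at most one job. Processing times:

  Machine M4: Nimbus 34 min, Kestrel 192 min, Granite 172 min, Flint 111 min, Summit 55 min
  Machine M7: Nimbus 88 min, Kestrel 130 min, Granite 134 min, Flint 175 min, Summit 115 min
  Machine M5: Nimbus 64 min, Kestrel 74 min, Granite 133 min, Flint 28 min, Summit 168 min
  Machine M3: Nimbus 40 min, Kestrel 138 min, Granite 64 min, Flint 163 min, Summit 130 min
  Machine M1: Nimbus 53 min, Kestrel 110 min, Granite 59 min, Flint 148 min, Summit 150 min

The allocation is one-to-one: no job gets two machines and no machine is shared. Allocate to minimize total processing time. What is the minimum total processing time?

Treat this as an assignment problem: match each job to one machine.
Optimal: Nimbus→Machine M3 (40 min), Kestrel→Machine M7 (130 min), Granite→Machine M1 (59 min), Flint→Machine M5 (28 min), Summit→Machine M4 (55 min) — total 40+130+59+28+55 = 312 min.
Column-greedy (each machine in turn goes to its cheapest remaining job) gives 351 min, worse by 39.

Min total: 312 min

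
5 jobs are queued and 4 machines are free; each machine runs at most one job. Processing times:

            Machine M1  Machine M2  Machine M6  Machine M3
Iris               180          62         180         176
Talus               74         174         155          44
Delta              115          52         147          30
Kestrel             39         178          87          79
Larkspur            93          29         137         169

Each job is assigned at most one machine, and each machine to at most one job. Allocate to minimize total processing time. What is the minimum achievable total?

Treat this as an assignment problem: match each job to one machine.
Optimal: Talus→Machine M1 (74 min), Larkspur→Machine M2 (29 min), Kestrel→Machine M6 (87 min), Delta→Machine M3 (30 min) — total 74+29+87+30 = 220 min.
Row-greedy (each job in turn takes its cheapest remaining machine) gives 308 min, worse by 88.
Next-best assignment: Talus→Machine M1, Iris→Machine M2, Kestrel→Machine M6, Delta→Machine M3 = 253 min.

Minimum total: 220 min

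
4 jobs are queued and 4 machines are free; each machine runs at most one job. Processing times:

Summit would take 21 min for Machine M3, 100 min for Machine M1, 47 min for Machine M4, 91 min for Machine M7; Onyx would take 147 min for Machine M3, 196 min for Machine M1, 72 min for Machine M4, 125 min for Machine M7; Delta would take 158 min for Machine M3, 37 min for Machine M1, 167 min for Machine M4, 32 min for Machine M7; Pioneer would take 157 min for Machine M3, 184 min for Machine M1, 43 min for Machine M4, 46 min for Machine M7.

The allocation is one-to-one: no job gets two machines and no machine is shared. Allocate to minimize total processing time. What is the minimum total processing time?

Min total: 176 min

Optimal: Summit→Machine M3 (21 min), Onyx→Machine M4 (72 min), Delta→Machine M1 (37 min), Pioneer→Machine M7 (46 min) — total 21+72+37+46 = 176 min.
Min-entry greedy (repeatedly take the single cheapest remaining cell) gives 292 min, worse by 116.
Next-best assignment: Summit→Machine M3, Onyx→Machine M7, Delta→Machine M1, Pioneer→Machine M4 = 226 min.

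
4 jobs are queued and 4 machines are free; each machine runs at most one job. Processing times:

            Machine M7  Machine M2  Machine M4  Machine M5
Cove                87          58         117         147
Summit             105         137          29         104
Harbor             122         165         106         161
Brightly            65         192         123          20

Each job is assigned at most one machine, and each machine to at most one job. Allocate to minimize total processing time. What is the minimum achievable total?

Optimal: Cove→Machine M2 (58 min), Summit→Machine M4 (29 min), Harbor→Machine M7 (122 min), Brightly→Machine M5 (20 min) — total 58+29+122+20 = 229 min.
Column-greedy (each machine in turn goes to its cheapest remaining job) gives 313 min, worse by 84.
Next-best assignment: Cove→Machine M2, Summit→Machine M7, Harbor→Machine M4, Brightly→Machine M5 = 289 min.

Minimum total: 229 min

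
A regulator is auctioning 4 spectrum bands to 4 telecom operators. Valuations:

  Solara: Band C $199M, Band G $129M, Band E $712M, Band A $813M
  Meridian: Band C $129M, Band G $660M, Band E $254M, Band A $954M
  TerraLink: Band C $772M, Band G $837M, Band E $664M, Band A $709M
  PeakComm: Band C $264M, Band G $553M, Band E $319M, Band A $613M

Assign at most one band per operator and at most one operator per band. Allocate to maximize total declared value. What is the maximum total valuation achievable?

Optimal: Solara→Band E ($712M), Meridian→Band A ($954M), TerraLink→Band C ($772M), PeakComm→Band G ($553M) — total 712+954+772+553 = $2991M.
Max-entry greedy (repeatedly take the single best remaining cell) gives $2767M, worse by 224.

Maximum total: $2991M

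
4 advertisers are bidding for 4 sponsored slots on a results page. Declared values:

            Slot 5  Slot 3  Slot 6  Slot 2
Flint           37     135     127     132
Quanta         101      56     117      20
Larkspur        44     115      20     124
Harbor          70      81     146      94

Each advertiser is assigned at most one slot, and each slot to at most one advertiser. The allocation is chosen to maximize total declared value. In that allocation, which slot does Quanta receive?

This is a one-to-one assignment (maximum-weight bipartite matching).
Optimal: Flint→Slot 3 ($135), Quanta→Slot 5 ($101), Larkspur→Slot 2 ($124), Harbor→Slot 6 ($146) — total 135+101+124+146 = $506.
Row-greedy (each advertiser in turn takes its best remaining slot) gives $446, worse by 60.
Next-best assignment: Flint→Slot 2, Quanta→Slot 5, Larkspur→Slot 3, Harbor→Slot 6 = $494.
Quanta's own top slot is Slot 6 ($117), but forcing Quanta→Slot 6 and reassigning the rest optimally gives only $446 — worse by 60.

Quanta receives Slot 5.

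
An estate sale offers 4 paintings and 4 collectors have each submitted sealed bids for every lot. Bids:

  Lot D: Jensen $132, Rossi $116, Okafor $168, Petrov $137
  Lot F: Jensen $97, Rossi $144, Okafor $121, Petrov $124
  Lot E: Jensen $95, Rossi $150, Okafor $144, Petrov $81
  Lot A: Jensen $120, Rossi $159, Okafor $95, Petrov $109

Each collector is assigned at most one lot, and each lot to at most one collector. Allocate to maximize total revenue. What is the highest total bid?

Treat this as an assignment problem: match each collector to one lot.
Optimal: Jensen→Lot A ($120), Rossi→Lot E ($150), Okafor→Lot D ($168), Petrov→Lot F ($124) — total 120+150+168+124 = $562.
Max-entry greedy (repeatedly take the single best remaining cell) gives $546, worse by 16.
Next-best assignment: Jensen→Lot D, Rossi→Lot A, Okafor→Lot E, Petrov→Lot F = $559.

Max total: $562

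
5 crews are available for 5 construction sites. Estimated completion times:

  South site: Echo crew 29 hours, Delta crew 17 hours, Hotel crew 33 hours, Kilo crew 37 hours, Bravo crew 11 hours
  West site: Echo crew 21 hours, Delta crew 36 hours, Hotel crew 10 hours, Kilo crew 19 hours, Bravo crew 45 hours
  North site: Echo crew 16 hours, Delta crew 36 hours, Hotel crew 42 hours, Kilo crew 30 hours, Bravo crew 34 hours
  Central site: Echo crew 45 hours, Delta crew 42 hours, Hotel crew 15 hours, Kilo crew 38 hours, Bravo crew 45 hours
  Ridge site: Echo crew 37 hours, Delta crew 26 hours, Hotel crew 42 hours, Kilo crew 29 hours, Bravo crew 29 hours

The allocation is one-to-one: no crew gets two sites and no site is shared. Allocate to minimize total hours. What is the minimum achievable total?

This is the linear assignment problem.
Optimal: Echo crew→North site (16 hours), Delta crew→Ridge site (26 hours), Hotel crew→Central site (15 hours), Kilo crew→West site (19 hours), Bravo crew→South site (11 hours) — total 16+26+15+19+11 = 87 hours.
Min-entry greedy (repeatedly take the single cheapest remaining cell) gives 101 hours, worse by 14.
Next-best assignment: Echo crew→North site, Delta crew→South site, Hotel crew→Central site, Kilo crew→West site, Bravo crew→Ridge site = 96 hours.
Swapping Kilo crew↔Hotel crew (Kilo crew→Central site 38 hours, Hotel crew→West site 10 hours) adds 14.

Min total: 87 hours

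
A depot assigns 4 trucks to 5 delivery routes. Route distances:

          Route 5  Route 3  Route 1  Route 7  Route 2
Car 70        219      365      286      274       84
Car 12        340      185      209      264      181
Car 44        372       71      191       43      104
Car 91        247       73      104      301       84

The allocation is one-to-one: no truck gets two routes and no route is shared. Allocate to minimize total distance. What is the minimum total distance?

Treat this as an assignment problem: match each truck to one route.
Optimal: Car 70→Route 2 (84 km), Car 12→Route 1 (209 km), Car 44→Route 7 (43 km), Car 91→Route 3 (73 km) — total 84+209+43+73 = 409 km.
Next-best assignment: Car 70→Route 2, Car 12→Route 3, Car 44→Route 7, Car 91→Route 1 = 416 km.
Every other assignment is strictly worse.

Minimum total: 409 km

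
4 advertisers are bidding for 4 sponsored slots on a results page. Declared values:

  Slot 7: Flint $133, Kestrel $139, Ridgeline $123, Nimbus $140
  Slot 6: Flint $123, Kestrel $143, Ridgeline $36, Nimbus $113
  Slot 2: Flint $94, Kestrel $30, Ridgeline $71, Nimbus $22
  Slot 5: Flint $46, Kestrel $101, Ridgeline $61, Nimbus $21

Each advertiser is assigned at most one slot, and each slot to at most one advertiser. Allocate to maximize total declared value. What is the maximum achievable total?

Max total: $438

This is the linear assignment problem.
Optimal: Flint→Slot 2 ($94), Kestrel→Slot 6 ($143), Ridgeline→Slot 5 ($61), Nimbus→Slot 7 ($140) — total 94+143+61+140 = $438.
No other one-to-one assignment exceeds $438.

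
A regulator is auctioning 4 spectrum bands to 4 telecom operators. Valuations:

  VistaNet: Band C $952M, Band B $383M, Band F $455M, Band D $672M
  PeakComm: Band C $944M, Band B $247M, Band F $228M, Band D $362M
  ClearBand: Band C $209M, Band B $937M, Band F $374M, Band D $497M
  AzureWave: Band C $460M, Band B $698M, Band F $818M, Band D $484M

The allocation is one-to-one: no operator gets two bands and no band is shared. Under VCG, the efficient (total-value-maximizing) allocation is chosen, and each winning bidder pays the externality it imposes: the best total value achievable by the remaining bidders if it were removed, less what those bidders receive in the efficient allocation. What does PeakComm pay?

PeakComm pays $280M.

Efficient allocation: VistaNet→Band D ($672M), PeakComm→Band C ($944M), ClearBand→Band B ($937M), AzureWave→Band F ($818M); total welfare W = $3371M.
PeakComm receives Band C at value $944M, so the others get W − 944 = $2427M.
Without PeakComm: best allocation of the remaining 3 bidders over all 4 bands is VistaNet→Band C ($952M), ClearBand→Band B ($937M), AzureWave→Band F ($818M), total $2707M.
VCG payment = (others' best without PeakComm) − (others' welfare with PeakComm) = 2707 − 2427 = $280M.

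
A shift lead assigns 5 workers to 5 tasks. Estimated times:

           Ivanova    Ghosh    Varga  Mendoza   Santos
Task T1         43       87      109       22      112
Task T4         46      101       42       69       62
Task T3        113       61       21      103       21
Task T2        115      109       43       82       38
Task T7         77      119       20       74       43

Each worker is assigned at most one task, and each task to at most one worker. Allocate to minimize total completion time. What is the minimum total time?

Optimal: Ivanova→Task T4 (46 min), Ghosh→Task T3 (61 min), Varga→Task T7 (20 min), Mendoza→Task T1 (22 min), Santos→Task T2 (38 min) — total 46+61+20+22+38 = 187 min.
Row-greedy (each worker in turn takes its cheapest remaining task) gives 231 min, worse by 44.
Next-best assignment: Ivanova→Task T4, Ghosh→Task T3, Varga→Task T2, Mendoza→Task T1, Santos→Task T7 = 215 min.
Swapping Varga↔Santos (Varga→Task T2 43 min, Santos→Task T7 43 min) adds 28.
Checked against all permutations: 187 min is optimal.

Minimum total: 187 min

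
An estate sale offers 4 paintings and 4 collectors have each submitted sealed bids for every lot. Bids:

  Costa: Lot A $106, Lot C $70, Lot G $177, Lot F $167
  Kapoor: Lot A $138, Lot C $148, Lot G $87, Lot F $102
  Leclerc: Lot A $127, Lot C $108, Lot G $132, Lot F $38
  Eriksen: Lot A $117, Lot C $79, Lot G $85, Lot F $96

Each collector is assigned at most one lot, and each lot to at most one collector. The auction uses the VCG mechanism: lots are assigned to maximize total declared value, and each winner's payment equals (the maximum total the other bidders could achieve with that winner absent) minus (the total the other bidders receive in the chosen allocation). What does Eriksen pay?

Efficient allocation: Costa→Lot F ($167), Kapoor→Lot C ($148), Leclerc→Lot G ($132), Eriksen→Lot A ($117); total welfare W = $564.
Eriksen receives Lot A at value $117, so the others get W − 117 = $447.
Without Eriksen: best allocation of the remaining 3 bidders over all 4 lots is Costa→Lot G ($177), Kapoor→Lot C ($148), Leclerc→Lot A ($127), total $452.
VCG payment = (others' best without Eriksen) − (others' welfare with Eriksen) = 452 − 447 = $5.

Eriksen pays $5.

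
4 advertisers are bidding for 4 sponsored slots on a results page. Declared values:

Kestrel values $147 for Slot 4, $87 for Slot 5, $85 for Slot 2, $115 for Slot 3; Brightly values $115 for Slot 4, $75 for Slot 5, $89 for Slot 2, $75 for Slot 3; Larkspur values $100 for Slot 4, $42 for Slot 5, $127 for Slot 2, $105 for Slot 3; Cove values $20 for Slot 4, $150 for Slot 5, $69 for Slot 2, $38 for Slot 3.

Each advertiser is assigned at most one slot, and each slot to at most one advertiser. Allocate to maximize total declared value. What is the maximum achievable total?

Optimal: Kestrel→Slot 3 ($115), Brightly→Slot 4 ($115), Larkspur→Slot 2 ($127), Cove→Slot 5 ($150) — total 115+115+127+150 = $507.
Row-greedy (each advertiser in turn takes its best remaining slot) gives $491, worse by 16.
Next-best assignment: Kestrel→Slot 4, Brightly→Slot 3, Larkspur→Slot 2, Cove→Slot 5 = $499.
Swapping Kestrel↔Cove (Kestrel→Slot 5 $87, Cove→Slot 3 $38) loses 140.
Every other assignment is strictly worse.

Maximum total: $507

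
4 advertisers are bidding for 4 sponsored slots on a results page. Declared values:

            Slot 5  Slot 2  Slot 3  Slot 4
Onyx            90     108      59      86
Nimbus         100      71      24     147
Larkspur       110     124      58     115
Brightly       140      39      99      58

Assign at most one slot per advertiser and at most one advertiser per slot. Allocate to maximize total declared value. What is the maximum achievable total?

Optimal: Onyx→Slot 3 ($59), Nimbus→Slot 4 ($147), Larkspur→Slot 2 ($124), Brightly→Slot 5 ($140) — total 59+147+124+140 = $470.
Next-best assignment: Onyx→Slot 2, Nimbus→Slot 4, Larkspur→Slot 5, Brightly→Slot 3 = $464.
No other one-to-one assignment exceeds $470.

Max total: $470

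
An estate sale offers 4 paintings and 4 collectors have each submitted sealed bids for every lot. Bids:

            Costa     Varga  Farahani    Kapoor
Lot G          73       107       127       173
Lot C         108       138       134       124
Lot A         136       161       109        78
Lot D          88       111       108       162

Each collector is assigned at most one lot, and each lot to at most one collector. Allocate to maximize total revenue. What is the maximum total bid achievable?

Optimal: Costa→Lot A ($136), Varga→Lot C ($138), Farahani→Lot G ($127), Kapoor→Lot D ($162) — total 136+138+127+162 = $563.
Max-entry greedy (repeatedly take the single best remaining cell) gives $556, worse by 7.
Next-best assignment: Costa→Lot C, Varga→Lot A, Farahani→Lot G, Kapoor→Lot D = $558.
Checked against all permutations: $563 is optimal.

Maximum total: $563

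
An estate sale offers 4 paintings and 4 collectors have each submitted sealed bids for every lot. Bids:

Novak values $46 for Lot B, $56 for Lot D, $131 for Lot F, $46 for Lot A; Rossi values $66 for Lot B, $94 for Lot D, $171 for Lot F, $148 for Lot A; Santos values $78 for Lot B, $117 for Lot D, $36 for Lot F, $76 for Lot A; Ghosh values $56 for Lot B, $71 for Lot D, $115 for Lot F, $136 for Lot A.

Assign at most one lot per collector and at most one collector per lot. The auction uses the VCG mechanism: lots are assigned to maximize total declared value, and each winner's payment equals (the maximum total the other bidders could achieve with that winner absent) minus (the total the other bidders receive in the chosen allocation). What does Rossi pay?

Efficient allocation: Novak→Lot B ($46), Rossi→Lot F ($171), Santos→Lot D ($117), Ghosh→Lot A ($136); total welfare W = $470.
Rossi receives Lot F at value $171, so the others get W − 171 = $299.
Without Rossi: best allocation of the remaining 3 bidders over all 4 lots is Novak→Lot F ($131), Santos→Lot D ($117), Ghosh→Lot A ($136), total $384.
VCG payment = (others' best without Rossi) − (others' welfare with Rossi) = 384 − 299 = $85.

Rossi pays $85.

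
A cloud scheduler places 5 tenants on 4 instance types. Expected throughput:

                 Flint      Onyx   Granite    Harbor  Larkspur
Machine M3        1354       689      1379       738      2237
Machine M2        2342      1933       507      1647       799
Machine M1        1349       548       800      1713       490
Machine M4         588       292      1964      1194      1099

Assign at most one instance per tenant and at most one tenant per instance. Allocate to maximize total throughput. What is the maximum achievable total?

Max total: 8256 ops/s

This is a one-to-one assignment (maximum-weight bipartite matching).
Optimal: Larkspur→Machine M3 (2237 ops/s), Flint→Machine M2 (2342 ops/s), Harbor→Machine M1 (1713 ops/s), Granite→Machine M4 (1964 ops/s) — total 2237+2342+1713+1964 = 8256 ops/s.
Row-greedy (each tenant in turn takes its best remaining instance) gives 6708 ops/s, worse by 1548.
Swapping Harbor↔Larkspur (Harbor→Machine M3 738 ops/s, Larkspur→Machine M1 490 ops/s) loses 2722.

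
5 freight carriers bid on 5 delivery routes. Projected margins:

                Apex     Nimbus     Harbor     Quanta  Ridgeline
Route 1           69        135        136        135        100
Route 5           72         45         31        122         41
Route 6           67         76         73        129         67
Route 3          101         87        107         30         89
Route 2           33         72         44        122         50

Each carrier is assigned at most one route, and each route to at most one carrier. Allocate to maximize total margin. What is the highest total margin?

This is the linear assignment problem.
Optimal: Apex→Route 5 ($72k), Nimbus→Route 1 ($135k), Harbor→Route 3 ($107k), Quanta→Route 2 ($122k), Ridgeline→Route 6 ($67k) — total 72+135+107+122+67 = $503k.
Next-best assignment: Apex→Route 5, Nimbus→Route 2, Harbor→Route 1, Quanta→Route 6, Ridgeline→Route 3 = $498k.
Swapping Quanta↔Ridgeline (Quanta→Route 6 $129k, Ridgeline→Route 2 $50k) loses 10.
Checked against all permutations: $503k is optimal.

Max total: $503k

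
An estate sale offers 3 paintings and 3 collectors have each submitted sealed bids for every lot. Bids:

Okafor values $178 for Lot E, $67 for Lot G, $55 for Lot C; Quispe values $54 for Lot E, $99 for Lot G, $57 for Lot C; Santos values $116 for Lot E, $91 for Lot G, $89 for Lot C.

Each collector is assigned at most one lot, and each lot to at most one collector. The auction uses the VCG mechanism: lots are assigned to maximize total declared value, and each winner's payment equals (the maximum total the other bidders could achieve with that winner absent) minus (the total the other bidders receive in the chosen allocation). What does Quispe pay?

Efficient allocation: Okafor→Lot E ($178), Quispe→Lot G ($99), Santos→Lot C ($89); total welfare W = $366.
Quispe receives Lot G at value $99, so the others get W − 99 = $267.
Without Quispe: best allocation of the remaining 2 bidders over all 3 lots is Okafor→Lot E ($178), Santos→Lot G ($91), total $269.
VCG payment = (others' best without Quispe) − (others' welfare with Quispe) = 269 − 267 = $2.

Quispe pays $2.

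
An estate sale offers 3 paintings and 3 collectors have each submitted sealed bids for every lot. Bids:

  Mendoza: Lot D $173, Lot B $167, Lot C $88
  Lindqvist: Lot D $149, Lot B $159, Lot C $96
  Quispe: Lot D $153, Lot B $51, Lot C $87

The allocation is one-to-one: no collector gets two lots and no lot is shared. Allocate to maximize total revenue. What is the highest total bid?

Optimal: Mendoza→Lot D ($173), Lindqvist→Lot B ($159), Quispe→Lot C ($87) — total 173+159+87 = $419.
Every other assignment is strictly worse.

Max total: $419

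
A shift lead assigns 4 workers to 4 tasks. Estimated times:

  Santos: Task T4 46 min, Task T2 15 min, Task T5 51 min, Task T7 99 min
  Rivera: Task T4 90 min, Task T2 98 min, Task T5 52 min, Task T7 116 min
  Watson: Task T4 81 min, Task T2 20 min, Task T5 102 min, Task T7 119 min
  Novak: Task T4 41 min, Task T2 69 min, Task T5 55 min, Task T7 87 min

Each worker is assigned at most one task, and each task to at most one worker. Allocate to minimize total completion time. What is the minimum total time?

Minimum total: 205 min

This is the linear assignment problem.
Optimal: Santos→Task T4 (46 min), Rivera→Task T5 (52 min), Watson→Task T2 (20 min), Novak→Task T7 (87 min) — total 46+52+20+87 = 205 min.
Column-greedy (each task in turn goes to its cheapest remaining worker) gives 227 min, worse by 22.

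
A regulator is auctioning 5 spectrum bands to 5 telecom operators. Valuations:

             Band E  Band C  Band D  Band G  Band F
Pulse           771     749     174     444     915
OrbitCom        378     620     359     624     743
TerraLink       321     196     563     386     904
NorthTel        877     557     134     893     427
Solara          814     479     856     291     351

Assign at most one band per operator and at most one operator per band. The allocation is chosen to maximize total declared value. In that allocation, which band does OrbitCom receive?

Optimal: Pulse→Band E ($771M), OrbitCom→Band C ($620M), TerraLink→Band F ($904M), NorthTel→Band G ($893M), Solara→Band D ($856M) — total 771+620+904+893+856 = $4044M.
OrbitCom's own top band is Band F ($743M), but forcing OrbitCom→Band F and reassigning the rest optimally gives only $3762M — worse by 282.

OrbitCom receives Band C.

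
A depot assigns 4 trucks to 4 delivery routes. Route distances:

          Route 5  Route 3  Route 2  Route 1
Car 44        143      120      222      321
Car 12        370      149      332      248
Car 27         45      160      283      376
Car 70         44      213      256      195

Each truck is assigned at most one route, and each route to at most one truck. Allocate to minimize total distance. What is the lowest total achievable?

Min total: 611 km

Optimal: Car 44→Route 2 (222 km), Car 12→Route 3 (149 km), Car 27→Route 5 (45 km), Car 70→Route 1 (195 km) — total 222+149+45+195 = 611 km.
Min-entry greedy (repeatedly take the single cheapest remaining cell) gives 695 km, worse by 84.
Next-best assignment: Car 44→Route 3, Car 12→Route 1, Car 27→Route 5, Car 70→Route 2 = 669 km.
Swapping Car 70↔Car 27 (Car 70→Route 5 44 km, Car 27→Route 1 376 km) adds 180.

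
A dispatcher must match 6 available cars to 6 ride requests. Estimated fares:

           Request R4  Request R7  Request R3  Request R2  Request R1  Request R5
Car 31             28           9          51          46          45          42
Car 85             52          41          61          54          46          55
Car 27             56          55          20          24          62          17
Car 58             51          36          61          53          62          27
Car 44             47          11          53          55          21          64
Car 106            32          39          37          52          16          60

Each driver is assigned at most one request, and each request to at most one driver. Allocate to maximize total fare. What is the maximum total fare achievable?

This is a one-to-one assignment (maximum-weight bipartite matching).
Optimal: Car 31→Request R3 ($51), Car 85→Request R4 ($52), Car 27→Request R7 ($55), Car 58→Request R1 ($62), Car 44→Request R5 ($64), Car 106→Request R2 ($52) — total 51+52+55+62+64+52 = $336.
Row-greedy (each driver in turn takes its best remaining request) gives $307, worse by 29.
Next-best assignment: Car 31→Request R3, Car 85→Request R4, Car 27→Request R7, Car 58→Request R1, Car 44→Request R2, Car 106→Request R5 = $335.
Checked against all permutations: $336 is optimal.

Maximum total: $336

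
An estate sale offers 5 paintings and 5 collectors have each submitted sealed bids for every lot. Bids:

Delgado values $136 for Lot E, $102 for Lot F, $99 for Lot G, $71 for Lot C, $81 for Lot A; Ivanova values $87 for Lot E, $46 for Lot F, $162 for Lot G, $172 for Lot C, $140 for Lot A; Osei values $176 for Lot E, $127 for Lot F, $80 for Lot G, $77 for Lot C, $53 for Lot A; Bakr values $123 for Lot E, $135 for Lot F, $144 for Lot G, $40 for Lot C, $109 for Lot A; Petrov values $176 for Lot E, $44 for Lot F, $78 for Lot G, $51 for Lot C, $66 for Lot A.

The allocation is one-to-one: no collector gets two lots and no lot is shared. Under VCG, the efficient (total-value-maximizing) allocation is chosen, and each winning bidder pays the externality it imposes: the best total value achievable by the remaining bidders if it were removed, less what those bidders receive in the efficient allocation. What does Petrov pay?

Petrov pays $70.

Efficient allocation: Delgado→Lot A ($81), Ivanova→Lot C ($172), Osei→Lot F ($127), Bakr→Lot G ($144), Petrov→Lot E ($176); total welfare W = $700.
Petrov receives Lot E at value $176, so the others get W − 176 = $524.
Without Petrov: best allocation of the remaining 4 bidders over all 5 lots is Delgado→Lot F ($102), Ivanova→Lot C ($172), Osei→Lot E ($176), Bakr→Lot G ($144), total $594.
VCG payment = (others' best without Petrov) − (others' welfare with Petrov) = 594 − 524 = $70.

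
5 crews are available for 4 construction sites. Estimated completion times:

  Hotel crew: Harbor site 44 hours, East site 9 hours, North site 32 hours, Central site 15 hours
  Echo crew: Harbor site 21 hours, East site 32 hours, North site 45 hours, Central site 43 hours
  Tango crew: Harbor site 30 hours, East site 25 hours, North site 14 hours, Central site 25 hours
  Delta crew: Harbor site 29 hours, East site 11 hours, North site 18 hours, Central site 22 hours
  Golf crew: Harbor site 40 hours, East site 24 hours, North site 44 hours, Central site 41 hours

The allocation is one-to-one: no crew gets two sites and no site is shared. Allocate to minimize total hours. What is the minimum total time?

Optimal: Echo crew→Harbor site (21 hours), Delta crew→East site (11 hours), Tango crew→North site (14 hours), Hotel crew→Central site (15 hours) — total 21+11+14+15 = 61 hours.
Min-entry greedy (repeatedly take the single cheapest remaining cell) gives 66 hours, worse by 5.

Minimum total: 61 hours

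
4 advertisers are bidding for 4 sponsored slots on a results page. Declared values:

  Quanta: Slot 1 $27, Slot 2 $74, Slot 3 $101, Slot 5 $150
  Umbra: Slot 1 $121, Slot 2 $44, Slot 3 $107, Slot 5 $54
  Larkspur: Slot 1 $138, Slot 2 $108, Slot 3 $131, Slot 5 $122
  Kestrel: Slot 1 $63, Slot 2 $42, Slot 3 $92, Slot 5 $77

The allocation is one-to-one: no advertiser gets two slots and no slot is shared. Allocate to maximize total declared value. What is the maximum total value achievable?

Maximum total: $471

Treat this as an assignment problem: match each advertiser to one slot.
Optimal: Quanta→Slot 5 ($150), Umbra→Slot 1 ($121), Larkspur→Slot 2 ($108), Kestrel→Slot 3 ($92) — total 150+121+108+92 = $471.
Column-greedy (each slot in turn goes to its best remaining advertiser) gives $396, worse by 75.
Swapping Umbra↔Quanta (Umbra→Slot 5 $54, Quanta→Slot 1 $27) loses 190.
No other one-to-one assignment exceeds $471.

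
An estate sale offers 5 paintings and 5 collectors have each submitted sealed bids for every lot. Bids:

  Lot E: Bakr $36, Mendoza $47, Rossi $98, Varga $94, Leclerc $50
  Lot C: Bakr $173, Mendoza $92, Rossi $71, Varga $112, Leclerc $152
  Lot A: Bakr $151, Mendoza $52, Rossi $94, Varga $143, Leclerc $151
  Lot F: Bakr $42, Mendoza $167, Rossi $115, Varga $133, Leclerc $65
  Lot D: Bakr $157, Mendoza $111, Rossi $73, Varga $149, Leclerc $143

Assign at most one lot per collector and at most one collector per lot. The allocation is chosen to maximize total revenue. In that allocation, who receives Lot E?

This is a one-to-one assignment (maximum-weight bipartite matching).
Optimal: Bakr→Lot C ($173), Mendoza→Lot F ($167), Rossi→Lot E ($98), Varga→Lot D ($149), Leclerc→Lot A ($151) — total 173+167+98+149+151 = $738.
Next-best assignment: Bakr→Lot C, Mendoza→Lot F, Rossi→Lot E, Varga→Lot A, Leclerc→Lot D = $724.
Every other assignment is strictly worse.
Rossi's own top lot is Lot F ($115), but forcing Rossi→Lot F and reassigning the rest optimally gives only $644 — worse by 94.

Rossi receives Lot E.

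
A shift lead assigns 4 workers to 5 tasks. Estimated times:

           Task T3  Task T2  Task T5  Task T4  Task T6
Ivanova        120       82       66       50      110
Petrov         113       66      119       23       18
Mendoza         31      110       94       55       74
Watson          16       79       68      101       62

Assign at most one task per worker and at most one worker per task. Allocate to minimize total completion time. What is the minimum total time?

Optimal: Ivanova→Task T5 (66 min), Petrov→Task T6 (18 min), Mendoza→Task T4 (55 min), Watson→Task T3 (16 min) — total 66+18+55+16 = 155 min.
Row-greedy (each worker in turn takes its cheapest remaining task) gives 167 min, worse by 12.

Minimum total: 155 min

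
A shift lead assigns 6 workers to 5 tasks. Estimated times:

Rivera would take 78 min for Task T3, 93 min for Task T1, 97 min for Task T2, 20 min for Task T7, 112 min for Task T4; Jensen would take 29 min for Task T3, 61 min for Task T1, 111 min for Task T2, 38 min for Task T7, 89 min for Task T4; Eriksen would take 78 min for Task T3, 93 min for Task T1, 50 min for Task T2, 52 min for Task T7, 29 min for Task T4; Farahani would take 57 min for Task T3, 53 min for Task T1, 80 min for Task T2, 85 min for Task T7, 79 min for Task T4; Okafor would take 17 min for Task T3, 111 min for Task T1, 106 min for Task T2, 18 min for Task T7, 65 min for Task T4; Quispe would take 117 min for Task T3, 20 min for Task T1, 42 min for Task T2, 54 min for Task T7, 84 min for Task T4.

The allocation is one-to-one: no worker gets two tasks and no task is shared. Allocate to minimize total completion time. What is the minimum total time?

Treat this as an assignment problem: match each worker to one task.
Optimal: Okafor→Task T3 (17 min), Farahani→Task T1 (53 min), Quispe→Task T2 (42 min), Rivera→Task T7 (20 min), Eriksen→Task T4 (29 min) — total 17+53+42+20+29 = 161 min.
Min-entry greedy (repeatedly take the single cheapest remaining cell) gives 166 min, worse by 5.
Next-best assignment: Okafor→Task T3, Quispe→Task T1, Farahani→Task T2, Rivera→Task T7, Eriksen→Task T4 = 166 min.
Every other assignment is strictly worse.

Minimum total: 161 min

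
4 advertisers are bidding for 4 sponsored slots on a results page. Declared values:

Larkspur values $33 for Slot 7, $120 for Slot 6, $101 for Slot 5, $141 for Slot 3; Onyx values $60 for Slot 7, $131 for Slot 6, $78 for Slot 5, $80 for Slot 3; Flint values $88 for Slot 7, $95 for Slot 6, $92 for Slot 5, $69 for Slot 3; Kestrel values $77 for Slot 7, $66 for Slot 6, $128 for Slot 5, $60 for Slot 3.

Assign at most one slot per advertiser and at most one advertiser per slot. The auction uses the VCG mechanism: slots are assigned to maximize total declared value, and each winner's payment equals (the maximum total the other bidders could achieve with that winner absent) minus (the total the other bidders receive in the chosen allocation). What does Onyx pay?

Efficient allocation: Larkspur→Slot 3 ($141), Onyx→Slot 6 ($131), Flint→Slot 7 ($88), Kestrel→Slot 5 ($128); total welfare W = $488.
Onyx receives Slot 6 at value $131, so the others get W − 131 = $357.
Without Onyx: best allocation of the remaining 3 bidders over all 4 slots is Larkspur→Slot 3 ($141), Flint→Slot 6 ($95), Kestrel→Slot 5 ($128), total $364.
VCG payment = (others' best without Onyx) − (others' welfare with Onyx) = 364 − 357 = $7.

Onyx pays $7.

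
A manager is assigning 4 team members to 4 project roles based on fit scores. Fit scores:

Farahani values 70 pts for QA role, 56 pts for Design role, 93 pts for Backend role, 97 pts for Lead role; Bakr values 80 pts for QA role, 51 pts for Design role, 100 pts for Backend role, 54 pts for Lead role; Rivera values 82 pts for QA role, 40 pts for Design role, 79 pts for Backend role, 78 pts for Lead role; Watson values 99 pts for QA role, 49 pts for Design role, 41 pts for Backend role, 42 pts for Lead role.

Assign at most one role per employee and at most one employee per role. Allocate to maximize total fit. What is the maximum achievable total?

Treat this as an assignment problem: match each employee to one role.
Optimal: Farahani→Lead role (97 pts), Bakr→Backend role (100 pts), Rivera→Design role (40 pts), Watson→QA role (99 pts) — total 97+100+40+99 = 336 pts.
Column-greedy (each role in turn goes to its best remaining employee) gives 333 pts, worse by 3.
Next-best assignment: Farahani→Design role, Bakr→Backend role, Rivera→Lead role, Watson→QA role = 333 pts.
No other one-to-one assignment exceeds 336 pts.

Max total: 336 pts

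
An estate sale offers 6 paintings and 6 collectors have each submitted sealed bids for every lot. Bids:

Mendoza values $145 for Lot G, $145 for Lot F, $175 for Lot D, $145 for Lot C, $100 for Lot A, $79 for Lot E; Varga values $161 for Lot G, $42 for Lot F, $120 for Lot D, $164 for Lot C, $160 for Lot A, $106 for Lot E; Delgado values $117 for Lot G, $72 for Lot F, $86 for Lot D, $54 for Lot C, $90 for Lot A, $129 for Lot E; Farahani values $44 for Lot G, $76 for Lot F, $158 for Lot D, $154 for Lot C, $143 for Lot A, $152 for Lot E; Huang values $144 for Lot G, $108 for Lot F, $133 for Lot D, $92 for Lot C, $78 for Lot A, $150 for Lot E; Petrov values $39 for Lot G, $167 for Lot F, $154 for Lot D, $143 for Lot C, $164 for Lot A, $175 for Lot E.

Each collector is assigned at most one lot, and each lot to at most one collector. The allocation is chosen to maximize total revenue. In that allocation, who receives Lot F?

Petrov receives Lot F.

This is the linear assignment problem.
Optimal: Mendoza→Lot D ($175), Varga→Lot A ($160), Delgado→Lot E ($129), Farahani→Lot C ($154), Huang→Lot G ($144), Petrov→Lot F ($167) — total 175+160+129+154+144+167 = $929.
Max-entry greedy (repeatedly take the single best remaining cell) gives $873, worse by 56.
Next-best assignment: Mendoza→Lot D, Varga→Lot A, Delgado→Lot G, Farahani→Lot C, Huang→Lot E, Petrov→Lot F = $923.
No other one-to-one assignment exceeds $929.
Petrov's own top lot is Lot E ($175), but forcing Petrov→Lot E and reassigning the rest optimally gives only $889 — worse by 40.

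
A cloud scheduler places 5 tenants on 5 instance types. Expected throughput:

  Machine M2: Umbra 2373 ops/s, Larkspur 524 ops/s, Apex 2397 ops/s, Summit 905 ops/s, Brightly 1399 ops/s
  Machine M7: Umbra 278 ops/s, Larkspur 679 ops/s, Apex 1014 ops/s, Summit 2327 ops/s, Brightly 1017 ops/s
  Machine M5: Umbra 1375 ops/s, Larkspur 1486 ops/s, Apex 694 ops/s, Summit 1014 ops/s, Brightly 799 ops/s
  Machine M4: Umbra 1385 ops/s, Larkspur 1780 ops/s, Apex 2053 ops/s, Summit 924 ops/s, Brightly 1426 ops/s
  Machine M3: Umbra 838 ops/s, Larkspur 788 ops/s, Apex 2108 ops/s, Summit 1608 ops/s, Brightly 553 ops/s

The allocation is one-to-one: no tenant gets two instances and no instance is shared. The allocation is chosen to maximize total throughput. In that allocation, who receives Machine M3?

Optimal: Umbra→Machine M2 (2373 ops/s), Larkspur→Machine M5 (1486 ops/s), Apex→Machine M3 (2108 ops/s), Summit→Machine M7 (2327 ops/s), Brightly→Machine M4 (1426 ops/s) — total 2373+1486+2108+2327+1426 = 9720 ops/s.
Max-entry greedy (repeatedly take the single best remaining cell) gives 8432 ops/s, worse by 1288.
Swapping Larkspur↔Apex (Larkspur→Machine M3 788 ops/s, Apex→Machine M5 694 ops/s) loses 2112.
Apex's own top instance is Machine M2 (2397 ops/s), but forcing Apex→Machine M2 and reassigning the rest optimally gives only 8474 ops/s — worse by 1246.

Apex receives Machine M3.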